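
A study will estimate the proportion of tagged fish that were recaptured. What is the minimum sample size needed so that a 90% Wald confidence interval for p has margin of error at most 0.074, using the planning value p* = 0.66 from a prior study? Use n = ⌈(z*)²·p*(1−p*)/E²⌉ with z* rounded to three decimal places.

n = 111

z* = 1.645 at the 90% level.
p*(1−p*) = 0.66·0.34 = 0.2244.
(z*)²·p*(1−p*)/E² = 2.706025·0.2244/0.005476 = 110.890.
⌈110.890⌉ = 111.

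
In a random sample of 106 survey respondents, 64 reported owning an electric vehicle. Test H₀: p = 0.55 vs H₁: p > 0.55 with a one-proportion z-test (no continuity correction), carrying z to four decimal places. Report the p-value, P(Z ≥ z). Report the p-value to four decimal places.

p-value = 0.1329

With x = 64 successes in n = 106, p̂ = 0.60377.
Null standard error: √(0.55·0.45/106) = √0.002334906 = 0.048321.
z = (p̂ − p₀)/SE = (64/106 − 0.55)/0.048321 ≈ 1.1128.
p-value = P(Z ≥ z) with z = 1.1128 → 0.1329.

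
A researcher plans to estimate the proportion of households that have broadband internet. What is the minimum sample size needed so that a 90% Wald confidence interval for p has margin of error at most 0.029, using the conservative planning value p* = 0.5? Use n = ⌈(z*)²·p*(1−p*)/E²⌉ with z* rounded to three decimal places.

n = 805

The 90% critical value is z* = 1.645.
p*(1−p*) = 0.2500.
Required n before rounding: 2.706025 × 0.2500 / 0.029² = 804.407.
⌈804.407⌉ = 805.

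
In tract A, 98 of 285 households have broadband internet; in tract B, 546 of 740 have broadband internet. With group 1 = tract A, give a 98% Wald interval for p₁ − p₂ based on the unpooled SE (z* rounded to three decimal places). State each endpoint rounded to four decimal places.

p̂₁ = 0.34386, p̂₂ = 0.73784, so the observed difference is -0.39398.
Unpooled SE = √(p̂₁(1−p̂₁)/n₁ + p̂₂(1−p̂₂)/n₂) = √(0.000791650 + 0.000261396) = 0.032451.
The 98% critical value is z* = 2.326. Margin = 2.326·0.032451 = 0.07548.
Interval: -0.39398 ± 0.07548 → (-0.4695, -0.3185).

(-0.4695, -0.3185)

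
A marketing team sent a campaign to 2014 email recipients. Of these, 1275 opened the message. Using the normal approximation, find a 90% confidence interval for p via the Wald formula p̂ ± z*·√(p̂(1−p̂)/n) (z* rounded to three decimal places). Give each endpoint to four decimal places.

(0.6154, 0.6507)

The sample proportion is 1275/2014 = 0.63307.
SE(p̂) = √(0.63307·0.36693/2014) = 0.010740.
The 90% critical value is z* = 1.645.
Margin of error: 1.645 × 0.010740 = 0.01767.
Interval: 0.63307 ± 0.01767 → (0.6154, 0.6507).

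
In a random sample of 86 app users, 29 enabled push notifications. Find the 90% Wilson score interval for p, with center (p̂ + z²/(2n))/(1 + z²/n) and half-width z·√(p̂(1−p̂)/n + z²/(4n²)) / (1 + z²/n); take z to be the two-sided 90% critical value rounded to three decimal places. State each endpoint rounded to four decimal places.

p̂ = 29/86 = 0.33721; z = 1.645, so z² = 2.706025.
Denominator 1 + z²/n = 1 + 2.706025/86 = 1.031465.
Center = (0.33721 + 0.015733)/1.031465 = 0.34218.
Radicand: p̂(1−p̂)/n + z²/(4n²) = 0.002598828 + 0.000091469 = 0.002690297.
Half-width = z·√(radicand)/denom = 1.645·0.051868/1.031465 = 0.08272.
CI: 0.34218 ± 0.08272 = (0.2595, 0.4249).

(0.2595, 0.4249)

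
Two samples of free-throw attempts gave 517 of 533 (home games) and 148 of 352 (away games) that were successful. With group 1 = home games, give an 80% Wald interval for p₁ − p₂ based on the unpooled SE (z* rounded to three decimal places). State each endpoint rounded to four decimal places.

p̂₁ = 0.96998, p̂₂ = 0.42045, so the observed difference is 0.54953.
Unpooled SE = √(p̂₁(1−p̂₁)/n₁ + p̂₂(1−p̂₂)/n₂) = √(0.000054630 + 0.000692251) = 0.027329.
The 80% critical value is z* = 1.282. Margin of error = 0.03504.
Interval: 0.54953 ± 0.03504 → (0.5145, 0.5846).

(0.5145, 0.5846)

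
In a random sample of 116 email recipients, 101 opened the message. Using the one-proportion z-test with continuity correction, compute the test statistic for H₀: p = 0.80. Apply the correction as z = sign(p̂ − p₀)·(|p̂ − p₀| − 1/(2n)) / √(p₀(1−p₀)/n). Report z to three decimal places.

z = 1.787

Sample proportion p̂ = 101/116 = 0.87069. p̂ − p₀ = 0.070690.
1/(2n) = 0.004310.
Corrected numerator: |0.070690| − 0.004310 = 0.066380.
Null standard error: √(0.80·0.20/116) = √0.001379310 = 0.037139.
z = (+)0.066380/0.037139 = 1.787.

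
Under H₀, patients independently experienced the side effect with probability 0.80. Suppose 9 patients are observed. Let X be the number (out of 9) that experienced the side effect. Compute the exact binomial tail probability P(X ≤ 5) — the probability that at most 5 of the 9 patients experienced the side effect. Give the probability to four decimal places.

X is binomial with n = 9 and p = 0.80.
P(X ≤ 5) = Σ_{j=0}^{5} C(9,j)·0.80^j·0.20^{9−j}.
= 0.000001 + 0.000018 + 0.000295 + 0.002753 + 0.016515 + 0.066060 = 0.0856.

P = 0.0856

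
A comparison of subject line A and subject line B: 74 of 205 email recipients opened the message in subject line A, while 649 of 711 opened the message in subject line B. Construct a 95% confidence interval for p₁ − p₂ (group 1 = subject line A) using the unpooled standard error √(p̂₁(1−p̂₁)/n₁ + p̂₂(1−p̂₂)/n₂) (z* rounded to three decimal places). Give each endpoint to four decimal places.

p̂₁ = 0.36098, p̂₂ = 0.91280, so the observed difference is -0.55182.
Unpooled SE = √(p̂₁(1−p̂₁)/n₁ + p̂₂(1−p̂₂)/n₂) = √(0.001125230 + 0.000111951) = 0.035174.
The 95% critical value is z* = 1.960. Margin = 1.960·0.035174 = 0.06894.
Interval: -0.55182 ± 0.06894 → (-0.6208, -0.4829).

(-0.6208, -0.4829)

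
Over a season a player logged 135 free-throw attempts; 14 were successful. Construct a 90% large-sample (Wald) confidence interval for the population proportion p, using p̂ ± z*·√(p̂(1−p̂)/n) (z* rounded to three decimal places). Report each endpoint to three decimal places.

p̂ = 14/135 = 0.10370.
SE = √(p̂(1−p̂)/n) = √(0.092949/135) = 0.026240.
For 90% confidence, z* = 1.645.
Margin = 1.645·0.026240 = 0.04316.
So the interval runs from 0.061 to 0.147.

(0.061, 0.147)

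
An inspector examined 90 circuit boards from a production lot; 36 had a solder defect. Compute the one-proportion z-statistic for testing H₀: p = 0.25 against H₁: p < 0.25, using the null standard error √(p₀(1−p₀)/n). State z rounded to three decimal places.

With x = 36 successes in n = 90, p̂ = 0.40000.
SE₀ = √(0.25·0.75/90) = 0.045644.
z = (p̂ − p₀)/SE = (0.40000 − 0.25)/0.045644 = 3.286.

z = 3.286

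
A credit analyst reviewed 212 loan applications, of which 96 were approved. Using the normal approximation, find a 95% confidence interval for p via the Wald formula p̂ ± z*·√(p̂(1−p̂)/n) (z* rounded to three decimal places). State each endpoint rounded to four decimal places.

(0.3858, 0.5198)

The sample proportion is 96/212 = 0.45283.
Standard error of p̂: √(0.247775/212) = √0.001168750 = 0.034187.
z* = 1.960 at the 95% level.
Margin of error: 1.960 × 0.034187 = 0.06701.
So the interval runs from 0.3858 to 0.5198.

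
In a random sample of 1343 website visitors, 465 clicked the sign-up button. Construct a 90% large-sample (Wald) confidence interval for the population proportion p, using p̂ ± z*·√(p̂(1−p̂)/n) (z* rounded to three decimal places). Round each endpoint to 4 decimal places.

The sample proportion is 465/1343 = 0.34624.
SE(p̂) = √(0.34624·0.65376/1343) = 0.012983.
The 90% critical value is z* = 1.645.
Margin = 1.645·0.012983 = 0.02136.
So the interval runs from 0.3249 to 0.3676.

(0.3249, 0.3676)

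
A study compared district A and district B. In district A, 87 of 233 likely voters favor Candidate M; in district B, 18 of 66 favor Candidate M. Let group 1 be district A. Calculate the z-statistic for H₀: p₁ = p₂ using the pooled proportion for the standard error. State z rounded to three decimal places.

Sample proportions: p̂₁ = 87/233 = 0.37339 and p̂₂ = 18/66 = 0.27273.
Pooled p̂ = (87+18)/(233+66) = 105/299 = 0.35117.
SE = √[p̂(1−p̂)(1/n₁+1/n₂)] = √[0.35117·0.64883·(1/233+1/66)] ≈ 0.066559.
z = 0.10066/0.066559 = 1.512.

z = 1.512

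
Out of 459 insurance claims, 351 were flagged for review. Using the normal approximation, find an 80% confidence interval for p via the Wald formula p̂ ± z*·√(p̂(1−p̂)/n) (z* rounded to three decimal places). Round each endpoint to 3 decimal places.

Sample proportion p̂ = 351/459 = 0.76471.
Standard error of p̂: √(0.179931/459) = √0.000392006 = 0.019799.
The 80% critical value is z* = 1.282.
Margin of error: 1.282 × 0.019799 = 0.02538.
So the interval runs from 0.739 to 0.790.

(0.739, 0.790)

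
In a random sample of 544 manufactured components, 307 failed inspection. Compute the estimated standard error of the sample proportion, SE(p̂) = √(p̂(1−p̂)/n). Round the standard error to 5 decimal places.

With x = 307 successes in n = 544, p̂ = 0.56434.
p̂(1−p̂) = 0.245860.
SE = √(0.245860/544) = √0.000451949 = 0.02126.

SE = 0.02126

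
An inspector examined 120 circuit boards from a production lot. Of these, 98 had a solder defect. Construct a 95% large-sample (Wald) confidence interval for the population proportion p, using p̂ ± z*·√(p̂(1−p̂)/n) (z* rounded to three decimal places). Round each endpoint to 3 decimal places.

(0.747, 0.886)

p̂ = 98/120 = 0.81667.
SE(p̂) = √(0.81667·0.18333/120) = 0.035323.
z* = 1.960 at the 95% level.
Margin of error: 1.960 × 0.035323 = 0.06923.
So the interval runs from 0.747 to 0.886.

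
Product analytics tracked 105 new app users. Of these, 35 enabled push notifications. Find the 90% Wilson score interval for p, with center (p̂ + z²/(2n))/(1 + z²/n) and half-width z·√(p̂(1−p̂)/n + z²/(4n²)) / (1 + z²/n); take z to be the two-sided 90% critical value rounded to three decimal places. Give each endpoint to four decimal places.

p̂ = 35/105 = 0.33333; z = 1.645, so z² = 2.706025.
1 + z²/n = 1.025772.
Adjusted center: (0.33333 + z²/(2n))/1.025772 = 0.33752.
Radicand: p̂(1−p̂)/n + z²/(4n²) = 0.002116402 + 0.000061361 = 0.002177763.
Half-width = 1.645·√0.002177763/1.025772 = 0.07484.
CI: 0.33752 ± 0.07484 = (0.2627, 0.4124).

(0.2627, 0.4124)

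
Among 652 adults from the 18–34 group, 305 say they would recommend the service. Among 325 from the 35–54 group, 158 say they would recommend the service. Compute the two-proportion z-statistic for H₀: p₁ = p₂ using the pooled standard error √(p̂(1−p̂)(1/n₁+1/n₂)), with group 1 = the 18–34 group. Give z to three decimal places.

z = -0.542

p̂₁ = 305/652 = 0.46779, p̂₂ = 158/325 = 0.48615.
Pooling: p̂ = 463/977 = 0.47390.
SE = √[p̂(1−p̂)(1/n₁+1/n₂)] = √[0.47390·0.52610·(1/652+1/325)] ≈ 0.033905.
z = -0.01836/0.033905 = -0.542.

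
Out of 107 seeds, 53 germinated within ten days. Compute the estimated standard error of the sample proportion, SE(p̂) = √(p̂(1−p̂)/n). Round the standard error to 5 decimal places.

p̂ = 53/107 = 0.49533.
p̂(1−p̂) = 0.49533·0.50467 = 0.249978.
SE = √(0.249978/107) = √0.002336243 = 0.04833.

SE = 0.04833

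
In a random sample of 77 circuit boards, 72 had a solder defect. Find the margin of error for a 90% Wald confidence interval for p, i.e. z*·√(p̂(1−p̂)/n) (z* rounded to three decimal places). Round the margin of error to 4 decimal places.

ME = 0.0462

p̂ = 72/77 = 0.93506.
Standard error of p̂: √(0.060719/77) = √0.000788552 = 0.028081.
The 90% critical value is z* = 1.645.
ME = 1.645·0.028081 = 0.0462.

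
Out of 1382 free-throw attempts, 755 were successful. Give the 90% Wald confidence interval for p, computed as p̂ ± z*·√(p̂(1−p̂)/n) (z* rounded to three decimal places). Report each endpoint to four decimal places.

With x = 755 successes in n = 1382, p̂ = 0.54631.
SE(p̂) = √(0.54631·0.45369/1382) = 0.013392.
z* = 1.645 at the 90% level.
Margin = 1.645·0.013392 = 0.02203.
So the interval runs from 0.5243 to 0.5683.

(0.5243, 0.5683)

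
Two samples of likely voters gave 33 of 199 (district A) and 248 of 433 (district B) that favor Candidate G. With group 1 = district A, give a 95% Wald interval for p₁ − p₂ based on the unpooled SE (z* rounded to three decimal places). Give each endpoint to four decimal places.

(-0.4765, -0.3373)

p̂₁ = 33/199 = 0.16583, p̂₂ = 248/433 = 0.57275; p̂₁ − p̂₂ = -0.40692.
Unpooled SE = √(p̂₁(1−p̂₁)/n₁ + p̂₂(1−p̂₂)/n₂) = √(0.000695125 + 0.000565145) = 0.035500.
z* = 1.960 at the 95% level. Margin = 1.960·0.035500 = 0.06958.
So the interval runs from -0.4765 to -0.3373.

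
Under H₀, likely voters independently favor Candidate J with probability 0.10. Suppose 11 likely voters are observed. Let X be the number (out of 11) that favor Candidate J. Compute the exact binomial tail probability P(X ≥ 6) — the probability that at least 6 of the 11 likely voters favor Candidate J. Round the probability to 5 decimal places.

X is binomial with n = 11 and p = 0.10.
P(X ≥ 6) = Σ_{j=6}^{11} C(11,j)·0.10^j·0.90^{11−j}.
= 0.000273 + 0.000022 + 0.000001 + 0.000000 + 0.000000 + 0.000000 = 0.00030.

P = 0.00030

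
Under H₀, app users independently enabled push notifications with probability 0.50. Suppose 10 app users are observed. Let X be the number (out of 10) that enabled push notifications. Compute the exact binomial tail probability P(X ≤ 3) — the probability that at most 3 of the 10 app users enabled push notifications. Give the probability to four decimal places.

X ~ Binomial(n=10, p=0.50).
P(X ≤ 3) = C(10,0)·0.50^0·0.50^10 + C(10,1)·0.50^1·0.50^9 + C(10,2)·0.50^2·0.50^8 + C(10,3)·0.50^3·0.50^7.
= 0.000977 + 0.009766 + 0.043945 + 0.117188 = 0.1719.

P = 0.1719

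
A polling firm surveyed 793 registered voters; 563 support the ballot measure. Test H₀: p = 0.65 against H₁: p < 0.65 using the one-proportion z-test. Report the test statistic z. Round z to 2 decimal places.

p̂ = 563/793 = 0.70996.
SE₀ = √(0.65·0.35/793) = 0.016938.
Test statistic: z = 0.05996/0.016938 = 3.54.

z = 3.54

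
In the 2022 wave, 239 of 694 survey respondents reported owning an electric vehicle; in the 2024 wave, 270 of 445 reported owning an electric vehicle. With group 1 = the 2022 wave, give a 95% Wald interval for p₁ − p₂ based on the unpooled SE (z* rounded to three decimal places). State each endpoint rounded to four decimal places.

(-0.3199, -0.2048)

p̂₁ = 0.34438, p̂₂ = 0.60674, so the observed difference is -0.26236.
SE = √(0.000325335 + 0.000536194) = √0.000861529 = 0.029352.
z* = 1.960 at the 95% level. Margin = 1.960·0.029352 = 0.05753.
So the interval runs from -0.3199 to -0.2048.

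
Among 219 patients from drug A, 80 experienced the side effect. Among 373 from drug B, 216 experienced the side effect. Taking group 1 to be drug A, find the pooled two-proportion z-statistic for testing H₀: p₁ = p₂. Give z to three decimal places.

z = -5.023

Sample proportions: p̂₁ = 80/219 = 0.36530 and p̂₂ = 216/373 = 0.57909.
Pooling: p̂ = 296/592 = 0.50000.
Pooled SE = √[0.2500000·0.00724718] ≈ 0.042565.
z = -0.21379/0.042565 = -5.023.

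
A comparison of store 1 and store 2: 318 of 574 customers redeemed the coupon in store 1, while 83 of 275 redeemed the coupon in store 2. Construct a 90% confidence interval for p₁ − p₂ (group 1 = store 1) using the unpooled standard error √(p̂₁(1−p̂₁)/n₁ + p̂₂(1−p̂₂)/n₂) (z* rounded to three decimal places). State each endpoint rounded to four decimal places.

(0.1953, 0.3091)

p̂₁ = 318/574 = 0.55401, p̂₂ = 83/275 = 0.30182; p̂₁ − p̂₂ = 0.25219.
SE = √(0.000430459 + 0.000766269) = √0.001196728 = 0.034594.
For 90% confidence, z* = 1.645. Margin of error = 0.05691.
Interval: 0.25219 ± 0.05691 → (0.1953, 0.3091).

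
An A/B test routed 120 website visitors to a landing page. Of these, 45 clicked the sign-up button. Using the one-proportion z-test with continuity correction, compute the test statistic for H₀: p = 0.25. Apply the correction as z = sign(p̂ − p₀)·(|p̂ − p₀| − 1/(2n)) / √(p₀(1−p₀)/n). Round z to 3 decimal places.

z = 3.057

The sample proportion is 45/120 = 0.37500. p̂ − p₀ = 0.125000.
Continuity correction 1/(2n) = 1/240 = 0.004167.
Corrected numerator: |0.125000| − 0.004167 = 0.120833.
Null standard error: √(0.25·0.75/120) = √0.001562500 = 0.039528.
z = +0.120833/0.039528 = 3.057.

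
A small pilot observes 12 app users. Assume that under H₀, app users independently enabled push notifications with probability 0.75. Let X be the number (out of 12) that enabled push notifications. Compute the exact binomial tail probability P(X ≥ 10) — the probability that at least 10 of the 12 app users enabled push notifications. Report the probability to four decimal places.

P = 0.3907

X is binomial with n = 12 and p = 0.75.
P(X ≥ 10) = C(12,10)·0.75^10·0.25^2 + C(12,11)·0.75^11·0.25^1 + C(12,12)·0.75^12·0.25^0.
= 0.232293 + 0.126705 + 0.031676 = 0.3907.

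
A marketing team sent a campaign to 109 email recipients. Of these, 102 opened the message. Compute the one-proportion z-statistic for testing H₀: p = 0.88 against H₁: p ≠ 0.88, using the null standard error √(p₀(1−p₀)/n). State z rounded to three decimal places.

The sample proportion is 102/109 = 0.93578.
Under H₀, SE = √(p₀(1−p₀)/n) = √(0.88·0.12/109) = √0.000968807 = 0.031126.
z = (p̂ − p₀)/SE = (0.93578 − 0.88)/0.031126 = 1.792.

z = 1.792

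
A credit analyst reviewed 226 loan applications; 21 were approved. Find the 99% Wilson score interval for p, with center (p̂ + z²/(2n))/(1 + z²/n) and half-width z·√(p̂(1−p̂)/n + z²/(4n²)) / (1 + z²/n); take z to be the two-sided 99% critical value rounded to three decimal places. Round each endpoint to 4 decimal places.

Here p̂ = 21/226 = 0.09292 and z = 2.576 (z² = 6.635776).
1 + z²/n = 1.029362.
Center = (0.09292 + 0.014681)/1.029362 = 0.10453.
Radicand: p̂(1−p̂)/n + z²/(4n²) = 0.000372948 + 0.000032480 = 0.000405428.
Half-width = 2.576·√0.000405428/1.029362 = 0.05039.
Interval: 0.10453 ± 0.05039 → (0.0541, 0.1549).

(0.0541, 0.1549)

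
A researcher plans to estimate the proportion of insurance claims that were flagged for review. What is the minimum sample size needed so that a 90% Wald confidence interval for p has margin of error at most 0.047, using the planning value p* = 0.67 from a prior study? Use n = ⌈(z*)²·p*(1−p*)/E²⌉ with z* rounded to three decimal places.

n = 271

z* = 1.645 at the 90% level.
p*(1−p*) = 0.2211.
(z*)²·p*(1−p*)/E² = 2.706025·0.2211/0.002209 = 270.848.
Rounding up, n = 271.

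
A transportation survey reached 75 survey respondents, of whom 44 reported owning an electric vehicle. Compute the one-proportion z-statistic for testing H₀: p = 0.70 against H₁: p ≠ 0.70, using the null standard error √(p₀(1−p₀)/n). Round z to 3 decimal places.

With x = 44 successes in n = 75, p̂ = 0.58667.
Null standard error: √(0.70·0.30/75) = √0.002800000 = 0.052915.
z = (p̂ − p₀)/SE = (0.58667 − 0.70)/0.052915 = -2.142.

z = -2.142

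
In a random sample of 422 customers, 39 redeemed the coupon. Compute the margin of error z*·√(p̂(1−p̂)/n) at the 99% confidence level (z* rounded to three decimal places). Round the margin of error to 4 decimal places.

ME = 0.0363

p̂ = 39/422 = 0.09242.
Standard error of p̂: √(0.083876/422) = √0.000198759 = 0.014098.
z* = 2.576 at the 99% level.
ME = 2.576·0.014098 = 0.0363.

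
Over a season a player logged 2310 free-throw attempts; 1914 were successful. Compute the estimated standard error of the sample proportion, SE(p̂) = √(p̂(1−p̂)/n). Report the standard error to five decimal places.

The sample proportion is 1914/2310 = 0.82857.
p̂(1−p̂) = 0.82857·0.17143 = 0.142042.
Dividing by n and taking the root: √0.000061490 = 0.00784.

SE = 0.00784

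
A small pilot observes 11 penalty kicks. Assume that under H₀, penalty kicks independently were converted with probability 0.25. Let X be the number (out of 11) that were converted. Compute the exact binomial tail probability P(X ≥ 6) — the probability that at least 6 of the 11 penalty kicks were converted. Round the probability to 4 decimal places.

P = 0.0343

X is binomial with n = 11 and p = 0.25.
P(X ≥ 6) = Σ_{j=6}^{11} C(11,j)·0.25^j·0.75^{11−j}.
= 0.026766 + 0.006373 + 0.001062 + 0.000118 + 0.000008 + 0.000000 = 0.0343.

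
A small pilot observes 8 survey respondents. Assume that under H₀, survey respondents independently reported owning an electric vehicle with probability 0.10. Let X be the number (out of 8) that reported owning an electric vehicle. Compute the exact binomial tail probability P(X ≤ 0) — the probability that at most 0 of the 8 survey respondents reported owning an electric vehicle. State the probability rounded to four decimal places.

P = 0.4305

X ~ Binomial(n=8, p=0.10).
P(X ≤ 0) = C(8,0)·0.10^0·0.90^8.
= 0.430467 = 0.4305.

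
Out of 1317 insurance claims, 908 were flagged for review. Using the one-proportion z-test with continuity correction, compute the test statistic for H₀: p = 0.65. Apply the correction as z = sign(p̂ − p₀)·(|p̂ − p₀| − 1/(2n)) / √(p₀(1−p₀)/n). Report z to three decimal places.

p̂ = 908/1317 = 0.68945. p̂ − p₀ = 0.039446.
Continuity correction 1/(2n) = 1/2634 = 0.000380.
Corrected numerator: |0.039446| − 0.000380 = 0.039066.
Under H₀, SE = √(p₀(1−p₀)/n) = √(0.65·0.35/1317) = √0.000172741 = 0.013143.
z = (+)0.039066/0.013143 = 2.972.

z = 2.972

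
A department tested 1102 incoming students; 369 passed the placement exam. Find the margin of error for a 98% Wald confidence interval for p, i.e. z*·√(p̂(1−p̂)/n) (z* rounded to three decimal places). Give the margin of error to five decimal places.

p̂ = 369/1102 = 0.33485.
SE = √(p̂(1−p̂)/n) = √(0.222724/1102) = 0.014217.
z* = 2.326 at the 98% level.
Margin of error = z*·SE = 2.326 × 0.014217 = 0.03307.

ME = 0.03307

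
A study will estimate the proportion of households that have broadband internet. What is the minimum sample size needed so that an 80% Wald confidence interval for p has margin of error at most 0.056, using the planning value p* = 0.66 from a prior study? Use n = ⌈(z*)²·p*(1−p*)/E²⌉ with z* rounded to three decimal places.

n = 118

For 80% confidence, z* = 1.282.
p*(1−p*) = 0.66·0.34 = 0.2244.
Required n before rounding: 1.643524 × 0.2244 / 0.056² = 117.604.
Rounding up, n = 118.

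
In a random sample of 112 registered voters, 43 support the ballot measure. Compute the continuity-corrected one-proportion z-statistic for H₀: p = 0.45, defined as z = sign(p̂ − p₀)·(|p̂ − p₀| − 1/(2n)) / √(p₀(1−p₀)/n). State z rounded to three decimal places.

z = -1.311

The sample proportion is 43/112 = 0.38393. p̂ − p₀ = -0.066071.
1/(2n) = 0.004464.
Corrected numerator: |-0.066071| − 0.004464 = 0.061607.
SE₀ = √(0.45·0.55/112) = 0.047009.
z = (−)0.061607/0.047009 = -1.311.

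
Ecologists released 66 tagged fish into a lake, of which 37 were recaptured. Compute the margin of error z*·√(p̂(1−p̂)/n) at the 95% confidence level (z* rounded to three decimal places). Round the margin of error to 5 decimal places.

ME = 0.11974

Sample proportion p̂ = 37/66 = 0.56061.
SE(p̂) = √(0.56061·0.43939/66) = 0.061092.
The 95% critical value is z* = 1.960.
ME = 1.960·0.061092 = 0.11974.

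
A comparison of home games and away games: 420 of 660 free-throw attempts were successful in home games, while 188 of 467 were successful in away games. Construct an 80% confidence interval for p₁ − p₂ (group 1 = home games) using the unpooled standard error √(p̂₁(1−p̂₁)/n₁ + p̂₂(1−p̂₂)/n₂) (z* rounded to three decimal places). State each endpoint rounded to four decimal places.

(0.1961, 0.2715)

p̂₁ = 0.63636, p̂₂ = 0.40257, so the observed difference is 0.23379.
SE = √(0.000350614 + 0.000515005) = √0.000865619 = 0.029421.
For 80% confidence, z* = 1.282. Margin of error = 0.03772.
So the interval runs from 0.1961 to 0.2715.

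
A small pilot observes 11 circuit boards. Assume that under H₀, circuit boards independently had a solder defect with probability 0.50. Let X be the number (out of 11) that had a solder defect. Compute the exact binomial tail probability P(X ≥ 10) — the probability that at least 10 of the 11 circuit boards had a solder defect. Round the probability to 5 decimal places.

P = 0.00586

X is binomial with n = 11 and p = 0.50.
P(X ≥ 10) = C(11,10)·0.50^10·0.50^1 + C(11,11)·0.50^11·0.50^0.
= 0.005371 + 0.000488 = 0.00586.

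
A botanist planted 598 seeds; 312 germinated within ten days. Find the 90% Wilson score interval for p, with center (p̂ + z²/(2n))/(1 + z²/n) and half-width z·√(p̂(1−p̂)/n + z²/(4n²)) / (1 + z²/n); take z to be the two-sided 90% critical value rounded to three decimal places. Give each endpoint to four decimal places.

(0.4881, 0.5552)

p̂ = 312/598 = 0.52174; z = 1.645, so z² = 2.706025.
1 + z²/n = 1.004525.
Adjusted center: (0.52174 + z²/(2n))/1.004525 = 0.52164.
Radicand: p̂(1−p̂)/n + z²/(4n²) = 0.000417270 + 0.000001892 = 0.000419162.
Half-width = z·√(radicand)/denom = 1.645·0.020473/1.004525 = 0.03353.
So the interval runs from 0.4881 to 0.5552.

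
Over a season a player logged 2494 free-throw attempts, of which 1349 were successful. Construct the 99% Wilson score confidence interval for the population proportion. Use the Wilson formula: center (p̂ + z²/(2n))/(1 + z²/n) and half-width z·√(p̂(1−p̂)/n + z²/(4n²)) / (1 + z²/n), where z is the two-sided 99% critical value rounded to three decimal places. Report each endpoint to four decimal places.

Here p̂ = 1349/2494 = 0.54090 and z = 2.576 (z² = 6.635776).
1 + z²/n = 1.002661.
Center = (0.54090 + 0.001330)/1.002661 = 0.54079.
Radicand: p̂(1−p̂)/n + z²/(4n²) = 0.000099570 + 0.000000267 = 0.000099837.
Half-width = z·√(radicand)/denom = 2.576·0.009992/1.002661 = 0.02567.
Interval: 0.54079 ± 0.02567 → (0.5151, 0.5665).

(0.5151, 0.5665)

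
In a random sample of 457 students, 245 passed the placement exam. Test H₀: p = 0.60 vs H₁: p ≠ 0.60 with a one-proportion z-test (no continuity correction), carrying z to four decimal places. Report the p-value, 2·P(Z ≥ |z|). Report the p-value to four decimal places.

p-value = 0.0053

With x = 245 successes in n = 457, p̂ = 0.53611.
Null standard error: √(0.60·0.40/457) = √0.000525164 = 0.022916.
Test statistic (full precision, shown to 4 dp): z = (245/457 − 0.60)/SE₀ ≈ -2.7882.
From the standard normal, 2·P(Z ≥ |z|) = 0.0053.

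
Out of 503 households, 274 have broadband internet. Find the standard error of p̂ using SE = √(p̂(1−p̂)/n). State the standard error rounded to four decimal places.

SE = 0.0222

p̂ = 274/503 = 0.54473.
p̂(1−p̂) = 0.247999.
SE = √(0.247999/503) = √0.000493040 = 0.0222.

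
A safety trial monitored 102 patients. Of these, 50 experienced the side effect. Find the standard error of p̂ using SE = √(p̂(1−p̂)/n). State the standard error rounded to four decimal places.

p̂ = 50/102 = 0.49020.
p̂(1−p̂) = 0.49020·0.50980 = 0.249904.
SE = √(0.249904/102) = 0.0495.

SE = 0.0495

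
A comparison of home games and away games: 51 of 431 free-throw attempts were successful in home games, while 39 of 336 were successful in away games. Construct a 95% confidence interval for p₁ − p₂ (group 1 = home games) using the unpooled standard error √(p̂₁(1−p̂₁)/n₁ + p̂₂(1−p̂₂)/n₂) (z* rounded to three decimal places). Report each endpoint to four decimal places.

p̂₁ = 51/431 = 0.11833, p̂₂ = 39/336 = 0.11607; p̂₁ − p̂₂ = 0.00226.
Unpooled SE = √(p̂₁(1−p̂₁)/n₁ + p̂₂(1−p̂₂)/n₂) = √(0.000242059 + 0.000305354) = 0.023397.
For 95% confidence, z* = 1.960. Margin of error = 0.04586.
So the interval runs from -0.0436 to 0.0481.

(-0.0436, 0.0481)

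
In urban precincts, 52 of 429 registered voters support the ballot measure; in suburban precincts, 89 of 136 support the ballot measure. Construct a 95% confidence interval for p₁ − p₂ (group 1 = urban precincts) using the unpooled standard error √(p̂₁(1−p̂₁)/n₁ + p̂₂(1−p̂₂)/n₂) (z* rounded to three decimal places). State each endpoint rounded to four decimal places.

(-0.6189, -0.4475)

p̂₁ = 0.12121, p̂₂ = 0.65441, so the observed difference is -0.53320.
Unpooled SE = √(p̂₁(1−p̂₁)/n₁ + p̂₂(1−p̂₂)/n₂) = √(0.000248298 + 0.001662919) = 0.043717.
The 95% critical value is z* = 1.960. Margin of error = 0.08569.
CI: -0.53320 ± 0.08569 = (-0.6189, -0.4475).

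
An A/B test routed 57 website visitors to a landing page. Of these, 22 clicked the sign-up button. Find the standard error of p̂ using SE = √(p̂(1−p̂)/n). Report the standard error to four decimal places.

SE = 0.0645

The sample proportion is 22/57 = 0.38596.
p̂(1−p̂) = 0.38596·0.61404 = 0.236995.
SE = √(0.236995/57) = √0.004157807 = 0.0645.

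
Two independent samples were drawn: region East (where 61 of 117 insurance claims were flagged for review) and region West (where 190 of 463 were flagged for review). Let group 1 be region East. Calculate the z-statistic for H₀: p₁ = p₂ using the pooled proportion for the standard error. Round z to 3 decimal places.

z = 2.165

Sample proportions: p̂₁ = 61/117 = 0.52137 and p̂₂ = 190/463 = 0.41037.
Pooled p̂ = (61+190)/(117+463) = 251/580 = 0.43276.
Pooled SE = √[0.2454786·0.01070684] ≈ 0.051267.
z = 0.11100/0.051267 = 2.165.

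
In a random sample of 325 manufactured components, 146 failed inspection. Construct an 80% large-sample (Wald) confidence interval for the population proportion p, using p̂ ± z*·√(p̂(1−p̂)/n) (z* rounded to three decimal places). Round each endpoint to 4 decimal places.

The sample proportion is 146/325 = 0.44923.
Standard error of p̂: √(0.247422/325) = √0.000761300 = 0.027592.
For 80% confidence, z* = 1.282.
Margin of error: 1.282 × 0.027592 = 0.03537.
Interval: 0.44923 ± 0.03537 → (0.4139, 0.4846).

(0.4139, 0.4846)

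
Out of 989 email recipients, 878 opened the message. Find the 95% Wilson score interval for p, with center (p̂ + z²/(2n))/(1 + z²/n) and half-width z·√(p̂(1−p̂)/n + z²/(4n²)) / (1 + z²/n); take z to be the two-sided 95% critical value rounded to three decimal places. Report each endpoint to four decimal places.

p̂ = 878/989 = 0.88777; z = 1.960, so z² = 3.841600.
Denominator 1 + z²/n = 1 + 3.841600/989 = 1.003884.
Adjusted center: (0.88777 + z²/(2n))/1.003884 = 0.88627.
Radicand: p̂(1−p̂)/n + z²/(4n²) = 0.000100746 + 0.000000982 = 0.000101728.
Half-width = 1.960·√0.000101728/1.003884 = 0.01969.
Interval: 0.88627 ± 0.01969 → (0.8666, 0.9060).

(0.8666, 0.9060)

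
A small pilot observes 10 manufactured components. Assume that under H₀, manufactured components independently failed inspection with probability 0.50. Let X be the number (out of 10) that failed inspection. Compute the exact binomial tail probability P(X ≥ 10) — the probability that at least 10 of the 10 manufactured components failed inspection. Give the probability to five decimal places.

X ~ Binomial(n=10, p=0.50).
P(X ≥ 10) = C(10,10)·0.50^10·0.50^0.
= 0.000977 = 0.00098.

P = 0.00098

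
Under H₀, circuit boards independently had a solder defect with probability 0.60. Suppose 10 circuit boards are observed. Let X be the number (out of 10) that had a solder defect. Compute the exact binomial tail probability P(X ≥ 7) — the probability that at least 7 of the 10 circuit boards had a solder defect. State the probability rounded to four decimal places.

P = 0.3823

X is binomial with n = 10 and p = 0.60.
P(X ≥ 7) = C(10,7)·0.60^7·0.40^3 + C(10,8)·0.60^8·0.40^2 + C(10,9)·0.60^9·0.40^1 + C(10,10)·0.60^10·0.40^0.
= 0.214991 + 0.120932 + 0.040311 + 0.006047 = 0.3823.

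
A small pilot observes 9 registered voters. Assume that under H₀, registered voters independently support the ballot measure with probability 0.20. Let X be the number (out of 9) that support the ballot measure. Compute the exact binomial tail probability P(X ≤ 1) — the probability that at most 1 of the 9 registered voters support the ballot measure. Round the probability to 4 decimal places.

X ~ Binomial(n=9, p=0.20).
P(X ≤ 1) = C(9,0)·0.20^0·0.80^9 + C(9,1)·0.20^1·0.80^8.
= 0.134218 + 0.301990 = 0.4362.

P = 0.4362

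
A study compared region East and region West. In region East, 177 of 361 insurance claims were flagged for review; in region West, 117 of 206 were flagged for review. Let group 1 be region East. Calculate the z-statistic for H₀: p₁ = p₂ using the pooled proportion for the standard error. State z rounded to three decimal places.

z = -1.780

p̂₁ = 177/361 = 0.49030, p̂₂ = 117/206 = 0.56796.
Pooling: p̂ = 294/567 = 0.51852.
Pooled SE = √[0.2496571·0.00762445] ≈ 0.043629.
z = (p̂₁ − p̂₂)/SE = (0.49030 − 0.56796)/0.043629 = -0.07766/0.043629 = -1.780.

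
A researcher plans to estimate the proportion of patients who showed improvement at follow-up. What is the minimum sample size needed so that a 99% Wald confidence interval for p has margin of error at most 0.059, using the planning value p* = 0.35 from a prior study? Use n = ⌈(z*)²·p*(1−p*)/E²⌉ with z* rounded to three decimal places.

z* = 2.576 at the 99% level.
p*(1−p*) = 0.35·0.65 = 0.2275.
(z*)²·p*(1−p*)/E² = 6.635776·0.2275/0.003481 = 433.680.
Rounding up, n = 434.

n = 434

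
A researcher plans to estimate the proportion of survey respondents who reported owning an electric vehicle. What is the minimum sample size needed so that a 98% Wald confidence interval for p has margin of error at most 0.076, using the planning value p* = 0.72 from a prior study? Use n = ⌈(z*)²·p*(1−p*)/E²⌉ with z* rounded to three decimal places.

n = 189

For 98% confidence, z* = 2.326.
p*(1−p*) = 0.2016.
(z*)²·p*(1−p*)/E² = 5.410276·0.2016/0.005776 = 188.835.
⌈188.835⌉ = 189.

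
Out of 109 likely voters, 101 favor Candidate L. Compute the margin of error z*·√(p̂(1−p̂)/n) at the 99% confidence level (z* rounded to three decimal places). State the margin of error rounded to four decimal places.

Sample proportion p̂ = 101/109 = 0.92661.
Standard error of p̂: √(0.068008/109) = √0.000623924 = 0.024978.
The 99% critical value is z* = 2.576.
So ME = 0.0643.

ME = 0.0643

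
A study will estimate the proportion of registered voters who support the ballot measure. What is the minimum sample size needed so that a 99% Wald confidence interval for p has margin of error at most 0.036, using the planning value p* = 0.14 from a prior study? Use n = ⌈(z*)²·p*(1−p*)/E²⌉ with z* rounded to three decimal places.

n = 617

The 99% critical value is z* = 2.576.
p*(1−p*) = 0.1204.
Required n before rounding: 6.635776 × 0.1204 / 0.036² = 616.472.
Rounding up, n = 617.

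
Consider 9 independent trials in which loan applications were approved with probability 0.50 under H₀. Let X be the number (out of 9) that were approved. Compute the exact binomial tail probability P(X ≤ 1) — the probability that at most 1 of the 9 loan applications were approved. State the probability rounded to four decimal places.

P = 0.0195

X is binomial with n = 9 and p = 0.50.
P(X ≤ 1) = C(9,0)·0.50^0·0.50^9 + C(9,1)·0.50^1·0.50^8.
= 0.001953 + 0.017578 = 0.0195.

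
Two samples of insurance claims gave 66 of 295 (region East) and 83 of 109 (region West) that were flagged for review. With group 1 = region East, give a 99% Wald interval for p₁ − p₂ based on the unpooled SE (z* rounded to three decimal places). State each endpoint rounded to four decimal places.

(-0.6601, -0.4154)

p̂₁ = 0.22373, p̂₂ = 0.76147, so the observed difference is -0.53774.
SE = √(0.000588726 + 0.001666372) = √0.002255098 = 0.047488.
The 99% critical value is z* = 2.576. Margin = 2.576·0.047488 = 0.12233.
CI: -0.53774 ± 0.12233 = (-0.6601, -0.4154).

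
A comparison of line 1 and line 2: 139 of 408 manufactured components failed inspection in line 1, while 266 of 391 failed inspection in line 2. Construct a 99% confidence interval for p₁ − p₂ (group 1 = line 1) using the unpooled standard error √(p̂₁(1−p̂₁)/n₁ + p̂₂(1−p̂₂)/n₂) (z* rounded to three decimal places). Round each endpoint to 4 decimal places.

(-0.4253, -0.2539)

p̂₁ = 0.34069, p̂₂ = 0.68031, so the observed difference is -0.33962.
SE = √(0.000550537 + 0.000556239) = √0.001106776 = 0.033268.
For 99% confidence, z* = 2.576. Margin of error = 0.08570.
CI: -0.33962 ± 0.08570 = (-0.4253, -0.2539).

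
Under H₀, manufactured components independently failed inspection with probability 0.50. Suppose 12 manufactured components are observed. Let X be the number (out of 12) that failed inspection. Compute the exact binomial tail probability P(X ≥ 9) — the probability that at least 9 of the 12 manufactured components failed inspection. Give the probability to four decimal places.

P = 0.0730

X ~ Binomial(n=12, p=0.50).
P(X ≥ 9) = C(12,9)·0.50^9·0.50^3 + C(12,10)·0.50^10·0.50^2 + C(12,11)·0.50^11·0.50^1 + C(12,12)·0.50^12·0.50^0.
= 0.053711 + 0.016113 + 0.002930 + 0.000244 = 0.0730.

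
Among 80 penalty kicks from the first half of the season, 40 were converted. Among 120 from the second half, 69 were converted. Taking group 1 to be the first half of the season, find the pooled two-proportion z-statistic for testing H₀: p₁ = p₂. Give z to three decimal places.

p̂₁ = 40/80 = 0.50000, p̂₂ = 69/120 = 0.57500.
Pooling: p̂ = 109/200 = 0.54500.
SE = √[p̂(1−p̂)(1/n₁+1/n₂)] = √[0.54500·0.45500·(1/80+1/120)] ≈ 0.071876.
z = -0.07500/0.071876 = -1.043.

z = -1.043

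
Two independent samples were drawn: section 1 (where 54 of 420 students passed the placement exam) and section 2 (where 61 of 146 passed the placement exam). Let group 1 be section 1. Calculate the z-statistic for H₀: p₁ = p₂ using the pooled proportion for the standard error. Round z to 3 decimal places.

p̂₁ = 54/420 = 0.12857, p̂₂ = 61/146 = 0.41781.
Pooled p̂ = (54+61)/(420+146) = 115/566 = 0.20318.
Pooled SE = √[0.1618980·0.00923027] ≈ 0.038657.
z = -0.28924/0.038657 = -7.482.

z = -7.482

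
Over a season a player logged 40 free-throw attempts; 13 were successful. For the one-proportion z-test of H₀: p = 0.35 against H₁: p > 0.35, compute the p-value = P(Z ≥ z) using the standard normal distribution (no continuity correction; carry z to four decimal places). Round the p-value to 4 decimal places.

p-value = 0.6299

The sample proportion is 13/40 = 0.32500.
Null standard error: √(0.35·0.65/40) = √0.005687500 = 0.075416.
z = (p̂ − p₀)/SE = (13/40 − 0.35)/0.075416 ≈ -0.3315.
p-value = P(Z ≥ z) with z = -0.3315 → 0.6299.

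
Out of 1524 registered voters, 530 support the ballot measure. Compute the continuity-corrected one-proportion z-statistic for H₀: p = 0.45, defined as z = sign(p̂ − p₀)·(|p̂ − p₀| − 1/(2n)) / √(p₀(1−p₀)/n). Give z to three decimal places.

z = -7.996

p̂ = 530/1524 = 0.34777. p̂ − p₀ = -0.102231.
1/(2n) = 0.000328.
Corrected numerator: |-0.102231| − 0.000328 = 0.101903.
Null standard error: √(0.45·0.55/1524) = √0.000162402 = 0.012744.
z = −0.101903/0.012744 = -7.996.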